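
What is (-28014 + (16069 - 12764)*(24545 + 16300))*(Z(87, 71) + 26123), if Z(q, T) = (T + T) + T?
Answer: 3554430628896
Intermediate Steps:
Z(q, T) = 3*T (Z(q, T) = 2*T + T = 3*T)
(-28014 + (16069 - 12764)*(24545 + 16300))*(Z(87, 71) + 26123) = (-28014 + (16069 - 12764)*(24545 + 16300))*(3*71 + 26123) = (-28014 + 3305*40845)*(213 + 26123) = (-28014 + 134992725)*26336 = 134964711*26336 = 3554430628896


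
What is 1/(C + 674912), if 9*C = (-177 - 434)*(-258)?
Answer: 3/2077282 ≈ 1.4442e-6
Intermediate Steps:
C = 52546/3 (C = ((-177 - 434)*(-258))/9 = (-611*(-258))/9 = (⅑)*157638 = 52546/3 ≈ 17515.)
1/(C + 674912) = 1/(52546/3 + 674912) = 1/(2077282/3) = 3/2077282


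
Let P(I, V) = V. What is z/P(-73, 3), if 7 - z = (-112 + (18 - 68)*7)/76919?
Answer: 538895/230757 ≈ 2.3353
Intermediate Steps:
z = 538895/76919 (z = 7 - (-112 + (18 - 68)*7)/76919 = 7 - (-112 - 50*7)/76919 = 7 - (-112 - 350)/76919 = 7 - (-462)/76919 = 7 - 1*(-462/76919) = 7 + 462/76919 = 538895/76919 ≈ 7.0060)
z/P(-73, 3) = (538895/76919)/3 = (538895/76919)*(⅓) = 538895/230757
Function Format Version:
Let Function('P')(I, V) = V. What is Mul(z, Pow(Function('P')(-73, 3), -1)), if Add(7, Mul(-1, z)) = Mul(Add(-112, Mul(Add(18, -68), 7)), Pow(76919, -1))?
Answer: Rational(538895, 230757) ≈ 2.3353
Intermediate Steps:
z = Rational(538895, 76919) (z = Add(7, Mul(-1, Mul(Add(-112, Mul(Add(18, -68), 7)), Pow(76919, -1)))) = Add(7, Mul(-1, Mul(Add(-112, Mul(-50, 7)), Rational(1, 76919)))) = Add(7, Mul(-1, Mul(Add(-112, -350), Rational(1, 76919)))) = Add(7, Mul(-1, Mul(-462, Rational(1, 76919)))) = Add(7, Mul(-1, Rational(-462, 76919))) = Add(7, Rational(462, 76919)) = Rational(538895, 76919) ≈ 7.0060)
Mul(z, Pow(Function('P')(-73, 3), -1)) = Mul(Rational(538895, 76919), Pow(3, -1)) = Mul(Rational(538895, 76919), Rational(1, 3)) = Rational(538895, 230757)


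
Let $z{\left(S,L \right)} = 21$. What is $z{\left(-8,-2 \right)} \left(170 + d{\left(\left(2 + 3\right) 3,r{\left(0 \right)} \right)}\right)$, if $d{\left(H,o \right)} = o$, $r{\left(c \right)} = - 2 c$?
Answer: $3570$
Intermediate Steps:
$z{\left(-8,-2 \right)} \left(170 + d{\left(\left(2 + 3\right) 3,r{\left(0 \right)} \right)}\right) = 21 \left(170 - 0\right) = 21 \left(170 + 0\right) = 21 \cdot 170 = 3570$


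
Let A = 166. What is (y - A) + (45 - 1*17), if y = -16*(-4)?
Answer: -74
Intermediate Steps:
y = 64
(y - A) + (45 - 1*17) = (64 - 1*166) + (45 - 1*17) = (64 - 166) + (45 - 17) = -102 + 28 = -74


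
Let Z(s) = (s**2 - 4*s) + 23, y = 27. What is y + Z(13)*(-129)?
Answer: -18033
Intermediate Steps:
Z(s) = 23 + s**2 - 4*s
y + Z(13)*(-129) = 27 + (23 + 13**2 - 4*13)*(-129) = 27 + (23 + 169 - 52)*(-129) = 27 + 140*(-129) = 27 - 18060 = -18033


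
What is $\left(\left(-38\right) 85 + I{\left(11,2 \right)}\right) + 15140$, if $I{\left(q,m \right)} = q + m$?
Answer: $11923$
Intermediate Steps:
$I{\left(q,m \right)} = m + q$
$\left(\left(-38\right) 85 + I{\left(11,2 \right)}\right) + 15140 = \left(\left(-38\right) 85 + \left(2 + 11\right)\right) + 15140 = \left(-3230 + 13\right) + 15140 = -3217 + 15140 = 11923$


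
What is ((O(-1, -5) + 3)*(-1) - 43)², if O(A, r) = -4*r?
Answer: 4356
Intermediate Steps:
((O(-1, -5) + 3)*(-1) - 43)² = ((-4*(-5) + 3)*(-1) - 43)² = ((20 + 3)*(-1) - 43)² = (23*(-1) - 43)² = (-23 - 43)² = (-66)² = 4356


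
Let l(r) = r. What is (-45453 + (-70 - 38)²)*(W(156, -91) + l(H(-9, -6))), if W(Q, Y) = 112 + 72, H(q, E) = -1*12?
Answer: -5811708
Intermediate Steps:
H(q, E) = -12
W(Q, Y) = 184
(-45453 + (-70 - 38)²)*(W(156, -91) + l(H(-9, -6))) = (-45453 + (-70 - 38)²)*(184 - 12) = (-45453 + (-108)²)*172 = (-45453 + 11664)*172 = -33789*172 = -5811708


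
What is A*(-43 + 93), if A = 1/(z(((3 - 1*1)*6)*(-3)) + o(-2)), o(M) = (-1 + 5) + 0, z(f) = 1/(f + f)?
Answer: 3600/287 ≈ 12.544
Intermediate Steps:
z(f) = 1/(2*f)
o(M) = 4 (o(M) = 4 + 0 = 4)
A = 72/287 (A = 1/(1/(2*((((3 - 1*1)*6)*(-3)))) + 4) = 1/(1/(2*((((3 - 1)*6)*(-3)))) + 4) = 1/(1/(2*(((2*6)*(-3)))) + 4) = 1/(1/(2*((12*(-3)))) + 4) = 1/((½)/(-36) + 4) = 1/((½)*(-1/36) + 4) = 1/(-1/72 + 4) = 1/(287/72) = 72/287 ≈ 0.25087)
A*(-43 + 93) = 72*(-43 + 93)/287 = (72/287)*50 = 3600/287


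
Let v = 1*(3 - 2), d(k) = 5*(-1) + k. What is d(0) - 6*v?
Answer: -11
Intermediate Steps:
d(k) = -5 + k
v = 1 (v = 1*1 = 1)
d(0) - 6*v = (-5 + 0) - 6*1 = -5 - 6 = -11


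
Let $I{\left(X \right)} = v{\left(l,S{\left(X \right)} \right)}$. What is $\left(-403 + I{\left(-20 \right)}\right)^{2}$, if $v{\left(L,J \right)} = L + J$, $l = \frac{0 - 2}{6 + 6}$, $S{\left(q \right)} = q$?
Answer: $\frac{6446521}{36} \approx 1.7907 \cdot 10^{5}$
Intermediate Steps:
$l = - \frac{1}{6}$ ($l = - \frac{2}{12} = \left(-2\right) \frac{1}{12} = - \frac{1}{6} \approx -0.16667$)
$v{\left(L,J \right)} = J + L$
$I{\left(X \right)} = - \frac{1}{6} + X$ ($I{\left(X \right)} = X - \frac{1}{6} = - \frac{1}{6} + X$)
$\left(-403 + I{\left(-20 \right)}\right)^{2} = \left(-403 - \frac{121}{6}\right)^{2} = \left(- \frac{2539}{6}\right)^{2} = \frac{6446521}{36}$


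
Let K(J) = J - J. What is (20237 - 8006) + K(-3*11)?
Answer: 12231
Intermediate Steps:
K(J) = 0
(20237 - 8006) + K(-3*11) = (20237 - 8006) + 0 = 12231 + 0 = 12231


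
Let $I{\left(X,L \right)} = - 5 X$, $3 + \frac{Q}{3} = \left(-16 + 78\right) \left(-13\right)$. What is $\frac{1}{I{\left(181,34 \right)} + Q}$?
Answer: $- \frac{1}{3332} \approx -0.00030012$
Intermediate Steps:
$Q = -2427$ ($Q = -9 + 3 \left(-16 + 78\right) \left(-13\right) = -9 + 3 \cdot 62 \left(-13\right) = -9 + 3 \left(-806\right) = -9 - 2418 = -2427$)
$\frac{1}{I{\left(181,34 \right)} + Q} = \frac{1}{\left(-5\right) 181 - 2427} = \frac{1}{-905 - 2427} = \frac{1}{-3332} = - \frac{1}{3332}$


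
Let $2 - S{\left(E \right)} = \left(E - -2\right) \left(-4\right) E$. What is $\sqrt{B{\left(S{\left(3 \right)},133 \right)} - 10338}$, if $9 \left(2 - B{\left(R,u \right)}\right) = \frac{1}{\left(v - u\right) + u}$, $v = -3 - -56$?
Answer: $\frac{i \sqrt{261304469}}{159} \approx 101.67 i$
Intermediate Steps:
$v = 53$ ($v = -3 + 56 = 53$)
$S{\left(E \right)} = 2 - E \left(-8 - 4 E\right)$ ($S{\left(E \right)} = 2 - \left(E - -2\right) \left(-4\right) E = 2 - \left(E + 2\right) \left(-4\right) E = 2 - \left(2 + E\right) \left(-4\right) E = 2 - \left(-8 - 4 E\right) E = 2 - E \left(-8 - 4 E\right)$)
$B{\left(R,u \right)} = \frac{953}{477}$ ($B{\left(R,u \right)} = 2 - \frac{1}{9 \left(\left(53 - u\right) + u\right)} = 2 - \frac{1}{9 \cdot 53} = 2 - \frac{1}{477} = \frac{953}{477}$)
$\sqrt{B{\left(S{\left(3 \right)},133 \right)} - 10338} = \sqrt{\frac{953}{477} - 10338} = \sqrt{- \frac{4930273}{477}} = \frac{i \sqrt{261304469}}{159}$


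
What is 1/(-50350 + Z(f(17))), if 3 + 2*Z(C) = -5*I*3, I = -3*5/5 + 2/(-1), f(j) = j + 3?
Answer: -1/50314 ≈ -1.9875e-5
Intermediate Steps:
f(j) = 3 + j
I = -5 (I = -15*⅕ + 2*(-1) = -3 - 2 = -5)
Z(C) = 36 (Z(C) = -3/2 + (-5*(-5)*3)/2 = -3/2 + (25*3)/2 = -3/2 + (½)*75 = -3/2 + 75/2 = 36)
1/(-50350 + Z(f(17))) = 1/(-50350 + 36) = 1/(-50314) = -1/50314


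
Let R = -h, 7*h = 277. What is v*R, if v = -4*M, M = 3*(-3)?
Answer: -9972/7 ≈ -1424.6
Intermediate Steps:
M = -9
h = 277/7 (h = (⅐)*277 = 277/7 ≈ 39.571)
R = -277/7 (R = -1*277/7 = -277/7 ≈ -39.571)
v = 36 (v = -4*(-9) = 36)
v*R = 36*(-277/7) = -9972/7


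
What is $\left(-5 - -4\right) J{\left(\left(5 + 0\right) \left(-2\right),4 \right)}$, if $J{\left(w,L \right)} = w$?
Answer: $10$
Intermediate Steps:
$\left(-5 - -4\right) J{\left(\left(5 + 0\right) \left(-2\right),4 \right)} = \left(-5 - -4\right) \left(5 + 0\right) \left(-2\right) = \left(-5 + 4\right) 5 \left(-2\right) = \left(-1\right) \left(-10\right) = 10$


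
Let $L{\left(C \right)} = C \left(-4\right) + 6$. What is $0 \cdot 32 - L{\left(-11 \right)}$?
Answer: $-50$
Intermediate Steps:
$L{\left(C \right)} = 6 - 4 C$ ($L{\left(C \right)} = - 4 C + 6 = 6 - 4 C$)
$0 \cdot 32 - L{\left(-11 \right)} = 0 \cdot 32 - \left(6 - -44\right) = 0 - \left(6 + 44\right) = 0 - 50 = -50$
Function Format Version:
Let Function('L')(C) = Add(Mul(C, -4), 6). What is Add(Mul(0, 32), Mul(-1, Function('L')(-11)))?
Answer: -50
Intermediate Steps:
Function('L')(C) = Add(6, Mul(-4, C)) (Function('L')(C) = Add(Mul(-4, C), 6) = Add(6, Mul(-4, C)))
Add(Mul(0, 32), Mul(-1, Function('L')(-11))) = Add(Mul(0, 32), Mul(-1, Add(6, Mul(-4, -11)))) = Add(0, Mul(-1, Add(6, 44))) = Add(0, Mul(-1, 50)) = Add(0, -50) = -50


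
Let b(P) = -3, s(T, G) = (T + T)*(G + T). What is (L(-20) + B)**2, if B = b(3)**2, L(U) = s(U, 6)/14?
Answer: 2401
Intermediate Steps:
s(T, G) = 2*T*(G + T) (s(T, G) = (2*T)*(G + T) = 2*T*(G + T))
L(U) = U*(6 + U)/7 (L(U) = (2*U*(6 + U))/14 = (2*U*(6 + U))*(1/14) = U*(6 + U)/7)
B = 9 (B = (-3)**2 = 9)
(L(-20) + B)**2 = ((1/7)*(-20)*(6 - 20) + 9)**2 = ((1/7)*(-20)*(-14) + 9)**2 = (40 + 9)**2 = 49**2 = 2401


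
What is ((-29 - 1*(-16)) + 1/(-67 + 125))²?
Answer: 567009/3364 ≈ 168.55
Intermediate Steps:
((-29 - 1*(-16)) + 1/(-67 + 125))² = ((-29 + 16) + 1/58)² = (-13 + 1/58)² = (-753/58)² = 567009/3364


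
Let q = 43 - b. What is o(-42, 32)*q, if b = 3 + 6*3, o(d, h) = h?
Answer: 704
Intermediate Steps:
b = 21 (b = 3 + 18 = 21)
q = 22 (q = 43 - 1*21 = 43 - 21 = 22)
o(-42, 32)*q = 32*22 = 704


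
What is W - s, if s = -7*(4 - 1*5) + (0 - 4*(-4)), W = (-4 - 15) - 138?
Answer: -180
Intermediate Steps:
W = -157 (W = -19 - 138 = -157)
s = 23 (s = -7*(4 - 5) + (0 + 16) = -7*(-1) + 16 = 7 + 16 = 23)
W - s = -157 - 1*23 = -157 - 23 = -180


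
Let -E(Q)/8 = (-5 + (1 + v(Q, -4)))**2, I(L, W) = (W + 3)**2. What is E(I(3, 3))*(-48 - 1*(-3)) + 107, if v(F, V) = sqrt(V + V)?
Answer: 2987 - 5760*I*sqrt(2) ≈ 2987.0 - 8145.9*I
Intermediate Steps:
I(L, W) = (3 + W)**2
v(F, V) = sqrt(2)*sqrt(V) (v(F, V) = sqrt(2*V) = sqrt(2)*sqrt(V))
E(Q) = -8*(-4 + 2*I*sqrt(2))**2 (E(Q) = -8*(-5 + (1 + sqrt(2)*sqrt(-4)))**2 = -8*(-5 + (1 + sqrt(2)*(2*I)))**2 = -8*(-5 + (1 + 2*I*sqrt(2)))**2 = -8*(-4 + 2*I*sqrt(2))**2)
E(I(3, 3))*(-48 - 1*(-3)) + 107 = (-64 + 128*I*sqrt(2))*(-48 - 1*(-3)) + 107 = (-64 + 128*I*sqrt(2))*(-48 + 3) + 107 = (-64 + 128*I*sqrt(2))*(-45) + 107 = (2880 - 5760*I*sqrt(2)) + 107 = 2987 - 5760*I*sqrt(2)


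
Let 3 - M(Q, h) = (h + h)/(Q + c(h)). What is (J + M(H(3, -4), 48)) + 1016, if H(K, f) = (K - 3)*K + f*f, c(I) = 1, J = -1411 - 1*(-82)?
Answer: -5366/17 ≈ -315.65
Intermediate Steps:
J = -1329 (J = -1411 + 82 = -1329)
H(K, f) = f**2 + K*(-3 + K) (H(K, f) = (-3 + K)*K + f**2 = K*(-3 + K) + f**2 = f**2 + K*(-3 + K))
M(Q, h) = 3 - 2*h/(1 + Q) (M(Q, h) = 3 - (h + h)/(Q + 1) = 3 - 2*h/(1 + Q))
(J + M(H(3, -4), 48)) + 1016 = (-1329 + (3 - 2*48 + 3*(3**2 + (-4)**2 - 3*3))/(1 + (3**2 + (-4)**2 - 3*3))) + 1016 = (-1329 + (3 - 96 + 3*(9 + 16 - 9))/(1 + (9 + 16 - 9))) + 1016 = (-1329 + (3 - 96 + 3*16)/(1 + 16)) + 1016 = (-1329 + (3 - 96 + 48)/17) + 1016 = (-1329 + (1/17)*(-45)) + 1016 = (-1329 - 45/17) + 1016 = -22638/17 + 1016 = -5366/17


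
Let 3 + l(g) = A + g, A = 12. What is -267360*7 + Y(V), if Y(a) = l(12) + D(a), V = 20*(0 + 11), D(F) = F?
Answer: -1871279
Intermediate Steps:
V = 220 (V = 20*11 = 220)
l(g) = 9 + g (l(g) = -3 + (12 + g) = 9 + g)
Y(a) = 21 + a (Y(a) = (9 + 12) + a = 21 + a)
-267360*7 + Y(V) = -267360*7 + (21 + 220) = -1871520 + 241 = -1871279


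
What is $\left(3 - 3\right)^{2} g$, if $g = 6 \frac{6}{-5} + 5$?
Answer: $0$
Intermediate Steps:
$g = - \frac{11}{5}$ ($g = 6 \cdot 6 \left(- \frac{1}{5}\right) + 5 = 6 \left(- \frac{6}{5}\right) + 5 = - \frac{36}{5} + 5 = - \frac{11}{5} \approx -2.2$)
$\left(3 - 3\right)^{2} g = \left(3 - 3\right)^{2} \left(- \frac{11}{5}\right) = 0^{2} \left(- \frac{11}{5}\right) = 0 \left(- \frac{11}{5}\right) = 0$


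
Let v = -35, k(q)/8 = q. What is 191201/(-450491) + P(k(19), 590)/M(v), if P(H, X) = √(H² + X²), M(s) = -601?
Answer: -191201/450491 - 2*√92801/601 ≈ -1.4382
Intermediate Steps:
k(q) = 8*q
191201/(-450491) + P(k(19), 590)/M(v) = 191201/(-450491) + √((8*19)² + 590²)/(-601) = 191201*(-1/450491) + √(152² + 348100)*(-1/601) = -191201/450491 + √(23104 + 348100)*(-1/601) = -191201/450491 + √371204*(-1/601) = -191201/450491 + (2*√92801)*(-1/601) = -191201/450491 - 2*√92801/601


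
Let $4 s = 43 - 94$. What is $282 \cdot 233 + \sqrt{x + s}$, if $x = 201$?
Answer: $65706 + \frac{\sqrt{753}}{2} \approx 65720.0$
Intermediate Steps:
$s = - \frac{51}{4}$ ($s = \frac{43 - 94}{4} = \frac{1}{4} \left(-51\right) = - \frac{51}{4} \approx -12.75$)
$282 \cdot 233 + \sqrt{x + s} = 282 \cdot 233 + \sqrt{201 - \frac{51}{4}} = 65706 + \sqrt{\frac{753}{4}} = 65706 + \frac{\sqrt{753}}{2}$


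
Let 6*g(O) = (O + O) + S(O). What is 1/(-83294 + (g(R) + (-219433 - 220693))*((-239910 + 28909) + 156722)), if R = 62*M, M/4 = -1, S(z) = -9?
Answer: 2/47788168685 ≈ 4.1851e-11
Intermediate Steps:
M = -4 (M = 4*(-1) = -4)
R = -248 (R = 62*(-4) = -248)
g(O) = -3/2 + O/3 (g(O) = ((O + O) - 9)/6 = (2*O - 9)/6 = (-9 + 2*O)/6 = -3/2 + O/3)
1/(-83294 + (g(R) + (-219433 - 220693))*((-239910 + 28909) + 156722)) = 1/(-83294 + ((-3/2 + (⅓)*(-248)) + (-219433 - 220693))*((-239910 + 28909) + 156722)) = 1/(-83294 + ((-3/2 - 248/3) - 440126)*(-211001 + 156722)) = 1/(-83294 + (-505/6 - 440126)*(-54279)) = 1/(-83294 - 2641261/6*(-54279)) = 1/(-83294 + 47788335273/2) = 1/(47788168685/2) = 2/47788168685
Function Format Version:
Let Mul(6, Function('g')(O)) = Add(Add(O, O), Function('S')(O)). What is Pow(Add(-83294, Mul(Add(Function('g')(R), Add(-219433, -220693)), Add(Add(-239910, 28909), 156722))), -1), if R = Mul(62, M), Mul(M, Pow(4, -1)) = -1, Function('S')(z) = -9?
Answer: Rational(2, 47788168685) ≈ 4.1851e-11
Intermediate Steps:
M = -4 (M = Mul(4, -1) = -4)
R = -248 (R = Mul(62, -4) = -248)
Function('g')(O) = Add(Rational(-3, 2), Mul(Rational(1, 3), O)) (Function('g')(O) = Mul(Rational(1, 6), Add(Add(O, O), -9)) = Mul(Rational(1, 6), Add(Mul(2, O), -9)) = Mul(Rational(1, 6), Add(-9, Mul(2, O))) = Add(Rational(-3, 2), Mul(Rational(1, 3), O)))
Pow(Add(-83294, Mul(Add(Function('g')(R), Add(-219433, -220693)), Add(Add(-239910, 28909), 156722))), -1) = Pow(Add(-83294, Mul(Add(Add(Rational(-3, 2), Mul(Rational(1, 3), -248)), Add(-219433, -220693)), Add(Add(-239910, 28909), 156722))), -1) = Pow(Add(-83294, Mul(Add(Add(Rational(-3, 2), Rational(-248, 3)), -440126), Add(-211001, 156722))), -1) = Pow(Add(-83294, Mul(Add(Rational(-505, 6), -440126), -54279)), -1) = Pow(Add(-83294, Mul(Rational(-2641261, 6), -54279)), -1) = Pow(Add(-83294, Rational(47788335273, 2)), -1) = Pow(Rational(47788168685, 2), -1) = Rational(2, 47788168685)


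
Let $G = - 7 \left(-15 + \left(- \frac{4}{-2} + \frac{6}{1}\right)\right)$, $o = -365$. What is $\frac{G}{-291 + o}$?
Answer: $- \frac{49}{656} \approx -0.074695$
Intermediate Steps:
$G = 49$ ($G = - 7 \left(-15 + \left(\left(-4\right) \left(- \frac{1}{2}\right) + 6 \cdot 1\right)\right) = - 7 \left(-15 + \left(2 + 6\right)\right) = - 7 \left(-15 + 8\right) = \left(-7\right) \left(-7\right) = 49$)
$\frac{G}{-291 + o} = \frac{49}{-291 - 365} = \frac{49}{-656} = 49 \left(- \frac{1}{656}\right) = - \frac{49}{656}$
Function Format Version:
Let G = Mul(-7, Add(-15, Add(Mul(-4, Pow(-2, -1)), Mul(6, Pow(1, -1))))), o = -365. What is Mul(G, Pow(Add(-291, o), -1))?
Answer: Rational(-49, 656) ≈ -0.074695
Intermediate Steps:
G = 49 (G = Mul(-7, Add(-15, Add(Mul(-4, Rational(-1, 2)), Mul(6, 1)))) = Mul(-7, Add(-15, Add(2, 6))) = Mul(-7, Add(-15, 8)) = Mul(-7, -7) = 49)
Mul(G, Pow(Add(-291, o), -1)) = Mul(49, Pow(Add(-291, -365), -1)) = Mul(49, Pow(-656, -1)) = Mul(49, Rational(-1, 656)) = Rational(-49, 656)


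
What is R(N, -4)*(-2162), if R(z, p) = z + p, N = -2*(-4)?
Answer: -8648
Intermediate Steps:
N = 8
R(z, p) = p + z
R(N, -4)*(-2162) = (-4 + 8)*(-2162) = 4*(-2162) = -8648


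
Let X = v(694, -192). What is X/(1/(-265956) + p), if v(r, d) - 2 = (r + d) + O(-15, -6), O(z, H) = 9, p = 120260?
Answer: 136435428/31983868559 ≈ 0.0042658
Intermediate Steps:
v(r, d) = 11 + d + r (v(r, d) = 2 + ((r + d) + 9) = 2 + ((d + r) + 9) = 2 + (9 + d + r) = 11 + d + r)
X = 513 (X = 11 - 192 + 694 = 513)
X/(1/(-265956) + p) = 513/(1/(-265956) + 120260) = 513/(-1/265956 + 120260) = 513/(31983868559/265956) = 513*(265956/31983868559) = 136435428/31983868559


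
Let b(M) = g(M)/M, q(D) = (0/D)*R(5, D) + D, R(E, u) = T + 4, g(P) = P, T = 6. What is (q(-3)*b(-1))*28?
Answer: -84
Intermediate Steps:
R(E, u) = 10 (R(E, u) = 6 + 4 = 10)
q(D) = D (q(D) = (0/D)*10 + D = 0*10 + D = 0 + D = D)
b(M) = 1 (b(M) = M/M = 1)
(q(-3)*b(-1))*28 = -3*1*28 = -3*28 = -84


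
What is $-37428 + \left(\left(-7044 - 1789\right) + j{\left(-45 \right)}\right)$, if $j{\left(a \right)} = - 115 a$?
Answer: $-41086$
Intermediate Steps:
$-37428 + \left(\left(-7044 - 1789\right) + j{\left(-45 \right)}\right) = -37428 - 3658 = -41086$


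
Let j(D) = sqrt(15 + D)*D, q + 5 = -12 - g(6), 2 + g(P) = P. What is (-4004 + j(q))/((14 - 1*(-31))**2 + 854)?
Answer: -4004/2879 - 21*I*sqrt(6)/2879 ≈ -1.3908 - 0.017867*I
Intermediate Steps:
g(P) = -2 + P
q = -21 (q = -5 + (-12 - (-2 + 6)) = -5 + (-12 - 1*4) = -5 + (-12 - 4) = -5 - 16 = -21)
j(D) = D*sqrt(15 + D)
(-4004 + j(q))/((14 - 1*(-31))**2 + 854) = (-4004 - 21*sqrt(15 - 21))/((14 - 1*(-31))**2 + 854) = (-4004 - 21*I*sqrt(6))/((14 + 31)**2 + 854) = (-4004 - 21*I*sqrt(6))/(45**2 + 854) = (-4004 - 21*I*sqrt(6))/(2025 + 854) = (-4004 - 21*I*sqrt(6))/2879 = (-4004 - 21*I*sqrt(6))*(1/2879) = -4004/2879 - 21*I*sqrt(6)/2879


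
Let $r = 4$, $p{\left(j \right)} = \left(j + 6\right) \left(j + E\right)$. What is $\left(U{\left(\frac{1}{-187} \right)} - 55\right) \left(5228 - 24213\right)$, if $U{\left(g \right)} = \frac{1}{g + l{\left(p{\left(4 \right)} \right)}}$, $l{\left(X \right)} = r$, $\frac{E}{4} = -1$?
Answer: $\frac{776448530}{747} \approx 1.0394 \cdot 10^{6}$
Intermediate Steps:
$E = -4$ ($E = 4 \left(-1\right) = -4$)
$p{\left(j \right)} = \left(-4 + j\right) \left(6 + j\right)$ ($p{\left(j \right)} = \left(j + 6\right) \left(j - 4\right) = \left(6 + j\right) \left(-4 + j\right) = \left(-4 + j\right) \left(6 + j\right)$)
$l{\left(X \right)} = 4$
$U{\left(g \right)} = \frac{1}{4 + g}$ ($U{\left(g \right)} = \frac{1}{g + 4} = \frac{1}{4 + g}$)
$\left(U{\left(\frac{1}{-187} \right)} - 55\right) \left(5228 - 24213\right) = \left(\frac{1}{4 + \frac{1}{-187}} - 55\right) \left(5228 - 24213\right) = \left(\frac{1}{4 - \frac{1}{187}} - 55\right) \left(-18985\right) = \left(\frac{1}{\frac{747}{187}} - 55\right) \left(-18985\right) = \left(\frac{187}{747} - 55\right) \left(-18985\right) = \left(- \frac{40898}{747}\right) \left(-18985\right) = \frac{776448530}{747}$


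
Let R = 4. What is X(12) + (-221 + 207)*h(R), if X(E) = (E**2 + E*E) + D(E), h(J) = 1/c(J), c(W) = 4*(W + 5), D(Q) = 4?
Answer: 5249/18 ≈ 291.61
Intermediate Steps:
c(W) = 20 + 4*W (c(W) = 4*(5 + W) = 20 + 4*W)
h(J) = 1/(20 + 4*J)
X(E) = 4 + 2*E**2 (X(E) = (E**2 + E*E) + 4 = (E**2 + E**2) + 4 = 2*E**2 + 4 = 4 + 2*E**2)
X(12) + (-221 + 207)*h(R) = (4 + 2*12**2) + (-221 + 207)*(1/(4*(5 + 4))) = (4 + 2*144) - 7/(2*9) = (4 + 288) - 7/(2*9) = 292 - 14*1/36 = 292 - 7/18 = 5249/18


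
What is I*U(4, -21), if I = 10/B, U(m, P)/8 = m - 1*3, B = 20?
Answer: 4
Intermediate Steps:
U(m, P) = -24 + 8*m (U(m, P) = 8*(m - 1*3) = 8*(m - 3) = 8*(-3 + m) = -24 + 8*m)
I = ½ (I = 10/20 = 10*(1/20) = ½ ≈ 0.50000)
I*U(4, -21) = (-24 + 8*4)/2 = (-24 + 32)/2 = (½)*8 = 4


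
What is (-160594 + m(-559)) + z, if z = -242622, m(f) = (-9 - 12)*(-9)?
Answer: -403027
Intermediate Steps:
m(f) = 189 (m(f) = -21*(-9) = 189)
(-160594 + m(-559)) + z = (-160594 + 189) - 242622 = -160405 - 242622 = -403027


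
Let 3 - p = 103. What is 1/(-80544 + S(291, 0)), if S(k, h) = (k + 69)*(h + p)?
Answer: -1/116544 ≈ -8.5804e-6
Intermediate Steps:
p = -100 (p = 3 - 1*103 = 3 - 103 = -100)
S(k, h) = (-100 + h)*(69 + k) (S(k, h) = (k + 69)*(h - 100) = (69 + k)*(-100 + h) = (-100 + h)*(69 + k))
1/(-80544 + S(291, 0)) = 1/(-80544 + (-6900 - 100*291 + 69*0 + 0*291)) = 1/(-80544 + (-6900 - 29100 + 0 + 0)) = 1/(-80544 - 36000) = 1/(-116544) = -1/116544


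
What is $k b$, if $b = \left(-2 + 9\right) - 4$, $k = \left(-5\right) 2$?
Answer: $-30$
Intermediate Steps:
$k = -10$
$b = 3$ ($b = 7 - 4 = 3$)
$k b = \left(-10\right) 3 = -30$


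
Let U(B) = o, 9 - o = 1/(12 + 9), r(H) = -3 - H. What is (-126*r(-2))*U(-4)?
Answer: 1128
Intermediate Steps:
o = 188/21 (o = 9 - 1/(12 + 9) = 9 - 1/21 = 188/21 ≈ 8.9524)
U(B) = 188/21
(-126*r(-2))*U(-4) = -126*(-3 - 1*(-2))*(188/21) = -126*(-3 + 2)*(188/21) = -126*(-1)*(188/21) = 126*(188/21) = 1128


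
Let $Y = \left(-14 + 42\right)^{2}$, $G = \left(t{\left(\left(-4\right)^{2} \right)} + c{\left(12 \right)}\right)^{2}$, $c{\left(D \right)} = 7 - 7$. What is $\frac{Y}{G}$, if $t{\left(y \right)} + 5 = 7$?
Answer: $196$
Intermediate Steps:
$c{\left(D \right)} = 0$ ($c{\left(D \right)} = 7 - 7 = 0$)
$t{\left(y \right)} = 2$ ($t{\left(y \right)} = -5 + 7 = 2$)
$G = 4$ ($G = \left(2 + 0\right)^{2} = 2^{2} = 4$)
$Y = 784$ ($Y = 28^{2} = 784$)
$\frac{Y}{G} = \frac{784}{4} = 784 \cdot \frac{1}{4} = 196$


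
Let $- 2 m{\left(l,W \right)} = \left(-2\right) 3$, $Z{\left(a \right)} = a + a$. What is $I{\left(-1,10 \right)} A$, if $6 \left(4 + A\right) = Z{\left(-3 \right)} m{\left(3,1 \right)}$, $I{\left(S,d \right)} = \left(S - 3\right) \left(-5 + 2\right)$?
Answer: $-84$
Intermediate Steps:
$Z{\left(a \right)} = 2 a$
$m{\left(l,W \right)} = 3$ ($m{\left(l,W \right)} = - \frac{\left(-2\right) 3}{2} = \left(- \frac{1}{2}\right) \left(-6\right) = 3$)
$I{\left(S,d \right)} = 9 - 3 S$ ($I{\left(S,d \right)} = \left(-3 + S\right) \left(-3\right) = 9 - 3 S$)
$A = -7$ ($A = -4 + \frac{2 \left(-3\right) 3}{6} = -4 + \frac{\left(-6\right) 3}{6} = -4 + \frac{1}{6} \left(-18\right) = -4 - 3 = -7$)
$I{\left(-1,10 \right)} A = \left(9 - -3\right) \left(-7\right) = \left(9 + 3\right) \left(-7\right) = 12 \left(-7\right) = -84$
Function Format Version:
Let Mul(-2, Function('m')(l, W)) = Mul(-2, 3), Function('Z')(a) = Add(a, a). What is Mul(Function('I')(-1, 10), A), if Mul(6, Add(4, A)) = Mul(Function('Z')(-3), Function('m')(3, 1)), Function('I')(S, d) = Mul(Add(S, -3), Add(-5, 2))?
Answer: -84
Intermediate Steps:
Function('Z')(a) = Mul(2, a)
Function('m')(l, W) = 3 (Function('m')(l, W) = Mul(Rational(-1, 2), Mul(-2, 3)) = Mul(Rational(-1, 2), -6) = 3)
Function('I')(S, d) = Add(9, Mul(-3, S)) (Function('I')(S, d) = Mul(Add(-3, S), -3) = Add(9, Mul(-3, S)))
A = -7 (A = Add(-4, Mul(Rational(1, 6), Mul(Mul(2, -3), 3))) = Add(-4, Mul(Rational(1, 6), Mul(-6, 3))) = Add(-4, Mul(Rational(1, 6), -18)) = Add(-4, -3) = -7)
Mul(Function('I')(-1, 10), A) = Mul(Add(9, Mul(-3, -1)), -7) = Mul(Add(9, 3), -7) = Mul(12, -7) = -84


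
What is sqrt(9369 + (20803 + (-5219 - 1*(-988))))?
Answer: sqrt(25941) ≈ 161.06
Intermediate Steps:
sqrt(9369 + (20803 + (-5219 - 1*(-988)))) = sqrt(9369 + (20803 + (-5219 + 988))) = sqrt(9369 + (20803 - 4231)) = sqrt(9369 + 16572) = sqrt(25941)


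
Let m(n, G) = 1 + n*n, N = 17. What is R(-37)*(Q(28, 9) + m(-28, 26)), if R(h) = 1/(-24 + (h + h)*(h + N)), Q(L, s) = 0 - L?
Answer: 757/1456 ≈ 0.51992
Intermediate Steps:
Q(L, s) = -L
R(h) = 1/(-24 + 2*h*(17 + h)) (R(h) = 1/(-24 + (h + h)*(h + 17)) = 1/(-24 + (2*h)*(17 + h)) = 1/(-24 + 2*h*(17 + h)))
m(n, G) = 1 + n**2
R(-37)*(Q(28, 9) + m(-28, 26)) = (1/(2*(-12 + (-37)**2 + 17*(-37))))*(-1*28 + (1 + (-28)**2)) = (1/(2*(-12 + 1369 - 629)))*(-28 + (1 + 784)) = ((1/2)/728)*(-28 + 785) = ((1/2)*(1/728))*757 = (1/1456)*757 = 757/1456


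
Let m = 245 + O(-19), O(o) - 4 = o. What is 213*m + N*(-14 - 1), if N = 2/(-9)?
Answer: 146980/3 ≈ 48993.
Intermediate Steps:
O(o) = 4 + o
N = -2/9 (N = 2*(-⅑) = -2/9 ≈ -0.22222)
m = 230 (m = 245 + (4 - 19) = 245 - 15 = 230)
213*m + N*(-14 - 1) = 213*230 - 2*(-14 - 1)/9 = 48990 - 2/9*(-15) = 48990 + 10/3 = 146980/3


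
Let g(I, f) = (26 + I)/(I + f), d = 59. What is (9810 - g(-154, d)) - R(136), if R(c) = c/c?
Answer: 931727/95 ≈ 9807.7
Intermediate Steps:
g(I, f) = (26 + I)/(I + f)
R(c) = 1
(9810 - g(-154, d)) - R(136) = (9810 - (26 - 154)/(-154 + 59)) - 1*1 = (9810 - (-128)/(-95)) - 1 = (9810 - (-1)*(-128)/95) - 1 = (9810 - 1*128/95) - 1 = (9810 - 128/95) - 1 = 931822/95 - 1 = 931727/95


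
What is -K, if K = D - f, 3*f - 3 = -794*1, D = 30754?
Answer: -93053/3 ≈ -31018.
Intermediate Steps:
f = -791/3 (f = 1 + (-794*1)/3 = 1 + (⅓)*(-794) = 1 - 794/3 = -791/3 ≈ -263.67)
K = 93053/3 (K = 30754 - 1*(-791/3) = 30754 + 791/3 = 93053/3 ≈ 31018.)
-K = -1*93053/3 = -93053/3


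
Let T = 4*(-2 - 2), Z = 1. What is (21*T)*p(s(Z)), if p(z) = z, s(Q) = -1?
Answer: 336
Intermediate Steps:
T = -16 (T = 4*(-4) = -16)
(21*T)*p(s(Z)) = (21*(-16))*(-1) = -336*(-1) = 336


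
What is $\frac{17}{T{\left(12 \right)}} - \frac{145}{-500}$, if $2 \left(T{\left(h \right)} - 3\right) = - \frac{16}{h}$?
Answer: $\frac{5303}{700} \approx 7.5757$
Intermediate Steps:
$T{\left(h \right)} = 3 - \frac{8}{h}$ ($T{\left(h \right)} = 3 + \frac{\left(-16\right) \frac{1}{h}}{2} = 3 - \frac{8}{h}$)
$\frac{17}{T{\left(12 \right)}} - \frac{145}{-500} = \frac{17}{3 - \frac{8}{12}} - \frac{145}{-500} = \frac{17}{3 - \frac{2}{3}} - - \frac{29}{100} = \frac{17}{3 - \frac{2}{3}} + \frac{29}{100} = \frac{17}{\frac{7}{3}} + \frac{29}{100} = 17 \cdot \frac{3}{7} + \frac{29}{100} = \frac{51}{7} + \frac{29}{100} = \frac{5303}{700}$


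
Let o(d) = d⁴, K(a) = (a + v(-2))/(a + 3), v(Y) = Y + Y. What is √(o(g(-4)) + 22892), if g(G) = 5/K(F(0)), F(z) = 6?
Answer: √4466897/4 ≈ 528.38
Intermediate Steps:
v(Y) = 2*Y
K(a) = (-4 + a)/(3 + a) (K(a) = (a + 2*(-2))/(a + 3) = (a - 4)/(3 + a) = (-4 + a)/(3 + a))
g(G) = 45/2 (g(G) = 5/(((-4 + 6)/(3 + 6))) = 5/((2/9)) = 5/(((⅑)*2)) = 5/(2/9) = 5*(9/2) = 45/2)
√(o(g(-4)) + 22892) = √((45/2)⁴ + 22892) = √(4100625/16 + 22892) = √(4466897/16) = √4466897/4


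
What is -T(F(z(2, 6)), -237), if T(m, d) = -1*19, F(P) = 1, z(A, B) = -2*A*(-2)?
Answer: 19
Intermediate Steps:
z(A, B) = 4*A
T(m, d) = -19
-T(F(z(2, 6)), -237) = -1*(-19) = 19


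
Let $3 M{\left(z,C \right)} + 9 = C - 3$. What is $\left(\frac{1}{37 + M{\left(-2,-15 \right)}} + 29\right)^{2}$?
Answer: $\frac{660969}{784} \approx 843.07$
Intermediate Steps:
$M{\left(z,C \right)} = -4 + \frac{C}{3}$ ($M{\left(z,C \right)} = -3 + \frac{C - 3}{3} = -3 + \frac{-3 + C}{3} = -3 + \left(-1 + \frac{C}{3}\right) = -4 + \frac{C}{3}$)
$\left(\frac{1}{37 + M{\left(-2,-15 \right)}} + 29\right)^{2} = \left(\frac{1}{37 + \left(-4 + \frac{1}{3} \left(-15\right)\right)} + 29\right)^{2} = \left(\frac{1}{37 - 9} + 29\right)^{2} = \left(\frac{1}{28} + 29\right)^{2} = \left(\frac{813}{28}\right)^{2} = \frac{660969}{784}$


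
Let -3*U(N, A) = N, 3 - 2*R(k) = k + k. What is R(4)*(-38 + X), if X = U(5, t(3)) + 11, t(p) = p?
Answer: 215/3 ≈ 71.667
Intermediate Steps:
R(k) = 3/2 - k (R(k) = 3/2 - (k + k)/2 = 3/2 - k)
U(N, A) = -N/3
X = 28/3 (X = -⅓*5 + 11 = -5/3 + 11 = 28/3 ≈ 9.3333)
R(4)*(-38 + X) = (3/2 - 1*4)*(-38 + 28/3) = (3/2 - 4)*(-86/3) = -5/2*(-86/3) = 215/3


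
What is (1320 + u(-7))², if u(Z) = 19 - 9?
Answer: 1768900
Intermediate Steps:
u(Z) = 10
(1320 + u(-7))² = (1320 + 10)² = 1330² = 1768900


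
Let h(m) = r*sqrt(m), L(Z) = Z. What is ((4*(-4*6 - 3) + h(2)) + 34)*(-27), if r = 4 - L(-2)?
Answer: 1998 - 162*sqrt(2) ≈ 1768.9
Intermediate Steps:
r = 6 (r = 4 - 1*(-2) = 4 + 2 = 6)
h(m) = 6*sqrt(m)
((4*(-4*6 - 3) + h(2)) + 34)*(-27) = ((4*(-4*6 - 3) + 6*sqrt(2)) + 34)*(-27) = ((4*(-24 - 3) + 6*sqrt(2)) + 34)*(-27) = ((4*(-27) + 6*sqrt(2)) + 34)*(-27) = ((-108 + 6*sqrt(2)) + 34)*(-27) = (-74 + 6*sqrt(2))*(-27) = 1998 - 162*sqrt(2)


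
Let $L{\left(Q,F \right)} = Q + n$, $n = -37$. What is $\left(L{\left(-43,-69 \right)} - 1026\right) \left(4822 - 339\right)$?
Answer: $-4958198$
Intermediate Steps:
$L{\left(Q,F \right)} = -37 + Q$ ($L{\left(Q,F \right)} = Q - 37 = -37 + Q$)
$\left(L{\left(-43,-69 \right)} - 1026\right) \left(4822 - 339\right) = \left(\left(-37 - 43\right) - 1026\right) \left(4822 - 339\right) = \left(-80 - 1026\right) 4483 = \left(-1106\right) 4483 = -4958198$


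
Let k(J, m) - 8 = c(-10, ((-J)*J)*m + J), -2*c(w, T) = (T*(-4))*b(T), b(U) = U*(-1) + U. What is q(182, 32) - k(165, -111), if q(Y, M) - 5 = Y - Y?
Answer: -3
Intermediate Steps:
b(U) = 0 (b(U) = -U + U = 0)
c(w, T) = 0 (c(w, T) = -T*(-4)*0/2 = -(-4*T)*0/2 = -½*0 = 0)
k(J, m) = 8 (k(J, m) = 8 + 0 = 8)
q(Y, M) = 5 (q(Y, M) = 5 + (Y - Y) = 5 + 0 = 5)
q(182, 32) - k(165, -111) = 5 - 1*8 = 5 - 8 = -3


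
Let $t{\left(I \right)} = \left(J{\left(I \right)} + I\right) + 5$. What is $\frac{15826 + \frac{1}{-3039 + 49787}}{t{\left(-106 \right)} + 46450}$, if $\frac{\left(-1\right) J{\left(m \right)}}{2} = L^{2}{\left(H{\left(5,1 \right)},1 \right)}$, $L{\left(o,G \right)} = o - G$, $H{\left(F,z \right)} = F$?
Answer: $\frac{246611283}{721742372} \approx 0.34169$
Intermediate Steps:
$J{\left(m \right)} = -32$ ($J{\left(m \right)} = - 2 \left(5 - 1\right)^{2} = - 2 \cdot 4^{2} = \left(-2\right) 16 = -32$)
$t{\left(I \right)} = -27 + I$ ($t{\left(I \right)} = \left(-32 + I\right) + 5 = -27 + I$)
$\frac{15826 + \frac{1}{-3039 + 49787}}{t{\left(-106 \right)} + 46450} = \frac{15826 + \frac{1}{-3039 + 49787}}{\left(-27 - 106\right) + 46450} = \frac{15826 + \frac{1}{46748}}{-133 + 46450} = \frac{15826 + \frac{1}{46748}}{46317} = \frac{739833849}{46748} \cdot \frac{1}{46317} = \frac{246611283}{721742372}$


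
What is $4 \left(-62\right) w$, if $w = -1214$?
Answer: $301072$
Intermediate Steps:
$4 \left(-62\right) w = 4 \left(-62\right) \left(-1214\right) = \left(-248\right) \left(-1214\right) = 301072$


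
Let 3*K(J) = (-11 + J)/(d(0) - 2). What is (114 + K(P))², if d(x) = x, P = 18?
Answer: 458329/36 ≈ 12731.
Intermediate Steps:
K(J) = 11/6 - J/6 (K(J) = ((-11 + J)/(0 - 2))/3 = ((-11 + J)/(-2))/3 = ((-11 + J)*(-½))/3 = (11/2 - J/2)/3 = 11/6 - J/6)
(114 + K(P))² = (114 + (11/6 - ⅙*18))² = (114 + (11/6 - 3))² = (114 - 7/6)² = (677/6)² = 458329/36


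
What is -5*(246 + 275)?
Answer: -2605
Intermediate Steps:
-5*(246 + 275) = -5*521 = -2605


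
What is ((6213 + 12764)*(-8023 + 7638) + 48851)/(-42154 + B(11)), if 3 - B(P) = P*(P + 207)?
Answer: 7257294/44549 ≈ 162.91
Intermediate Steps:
B(P) = 3 - P*(207 + P) (B(P) = 3 - P*(P + 207) = 3 - P*(207 + P))
((6213 + 12764)*(-8023 + 7638) + 48851)/(-42154 + B(11)) = ((6213 + 12764)*(-8023 + 7638) + 48851)/(-42154 + (3 - 1*11**2 - 207*11)) = (18977*(-385) + 48851)/(-42154 + (3 - 1*121 - 2277)) = (-7306145 + 48851)/(-42154 + (3 - 121 - 2277)) = -7257294/(-42154 - 2395) = -7257294/(-44549) = -7257294*(-1/44549) = 7257294/44549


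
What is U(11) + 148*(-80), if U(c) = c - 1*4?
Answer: -11833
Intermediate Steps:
U(c) = -4 + c (U(c) = c - 4 = -4 + c)
U(11) + 148*(-80) = (-4 + 11) + 148*(-80) = 7 - 11840 = -11833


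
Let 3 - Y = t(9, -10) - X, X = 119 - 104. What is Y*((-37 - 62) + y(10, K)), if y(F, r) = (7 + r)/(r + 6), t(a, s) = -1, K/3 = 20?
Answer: -122873/66 ≈ -1861.7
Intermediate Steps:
K = 60 (K = 3*20 = 60)
X = 15
Y = 19 (Y = 3 - (-1 - 1*15) = 3 - (-1 - 15) = 3 - 1*(-16) = 3 + 16 = 19)
y(F, r) = (7 + r)/(6 + r)
Y*((-37 - 62) + y(10, K)) = 19*((-37 - 62) + (7 + 60)/(6 + 60)) = 19*(-99 + 67/66) = 19*(-6467/66) = -122873/66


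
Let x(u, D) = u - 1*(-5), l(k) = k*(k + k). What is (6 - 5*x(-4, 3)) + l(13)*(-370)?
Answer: -125059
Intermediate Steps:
l(k) = 2*k² (l(k) = k*(2*k) = 2*k²)
x(u, D) = 5 + u (x(u, D) = u + 5 = 5 + u)
(6 - 5*x(-4, 3)) + l(13)*(-370) = (6 - 5*(5 - 4)) + (2*13²)*(-370) = (6 - 5*1) + (2*169)*(-370) = (6 - 5) + 338*(-370) = 1 - 125060 = -125059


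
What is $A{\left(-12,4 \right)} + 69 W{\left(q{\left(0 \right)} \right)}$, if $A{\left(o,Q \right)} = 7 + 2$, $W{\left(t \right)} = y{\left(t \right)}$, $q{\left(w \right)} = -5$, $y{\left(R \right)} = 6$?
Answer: $423$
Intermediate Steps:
$W{\left(t \right)} = 6$
$A{\left(o,Q \right)} = 9$
$A{\left(-12,4 \right)} + 69 W{\left(q{\left(0 \right)} \right)} = 9 + 69 \cdot 6 = 9 + 414 = 423$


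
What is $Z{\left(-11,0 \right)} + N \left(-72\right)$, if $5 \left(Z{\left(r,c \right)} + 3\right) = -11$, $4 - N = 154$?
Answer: $\frac{53974}{5} \approx 10795.0$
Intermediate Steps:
$N = -150$ ($N = 4 - 154 = -150$)
$Z{\left(r,c \right)} = - \frac{26}{5}$ ($Z{\left(r,c \right)} = -3 + \frac{1}{5} \left(-11\right) = -3 - \frac{11}{5} = - \frac{26}{5}$)
$Z{\left(-11,0 \right)} + N \left(-72\right) = - \frac{26}{5} - -10800 = - \frac{26}{5} + 10800 = \frac{53974}{5}$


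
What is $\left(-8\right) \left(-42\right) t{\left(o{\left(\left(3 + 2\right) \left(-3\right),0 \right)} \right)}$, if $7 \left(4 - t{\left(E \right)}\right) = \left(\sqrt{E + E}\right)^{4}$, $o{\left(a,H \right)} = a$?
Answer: $-41856$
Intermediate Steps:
$t{\left(E \right)} = 4 - \frac{4 E^{2}}{7}$ ($t{\left(E \right)} = 4 - \frac{\left(\sqrt{E + E}\right)^{4}}{7} = 4 - \frac{\left(\sqrt{2 E}\right)^{4}}{7} = 4 - \frac{\left(\sqrt{2} \sqrt{E}\right)^{4}}{7} = 4 - \frac{4 E^{2}}{7}$)
$\left(-8\right) \left(-42\right) t{\left(o{\left(\left(3 + 2\right) \left(-3\right),0 \right)} \right)} = \left(-8\right) \left(-42\right) \left(4 - \frac{4 \left(\left(3 + 2\right) \left(-3\right)\right)^{2}}{7}\right) = 336 \left(4 - \frac{4 \left(5 \left(-3\right)\right)^{2}}{7}\right) = 336 \left(4 - \frac{4 \left(-15\right)^{2}}{7}\right) = 336 \left(4 - \frac{900}{7}\right) = 336 \left(- \frac{872}{7}\right) = -41856$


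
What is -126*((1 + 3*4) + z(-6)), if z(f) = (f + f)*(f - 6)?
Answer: -19782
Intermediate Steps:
z(f) = 2*f*(-6 + f) (z(f) = (2*f)*(-6 + f) = 2*f*(-6 + f))
-126*((1 + 3*4) + z(-6)) = -126*((1 + 3*4) + 2*(-6)*(-6 - 6)) = -126*((1 + 12) + 2*(-6)*(-12)) = -126*(13 + 144) = -126*157 = -19782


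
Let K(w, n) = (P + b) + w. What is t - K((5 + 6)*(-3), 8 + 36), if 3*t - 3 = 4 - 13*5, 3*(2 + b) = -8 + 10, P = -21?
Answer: 36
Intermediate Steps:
b = -4/3 (b = -2 + (-8 + 10)/3 = -2 + (1/3)*2 = -2 + 2/3 = -4/3 ≈ -1.3333)
K(w, n) = -67/3 + w (K(w, n) = (-21 - 4/3) + w = -67/3 + w)
t = -58/3 (t = 1 + (4 - 13*5)/3 = 1 + (4 - 65)/3 = 1 + (1/3)*(-61) = 1 - 61/3 = -58/3 ≈ -19.333)
t - K((5 + 6)*(-3), 8 + 36) = -58/3 - (-67/3 + (5 + 6)*(-3)) = -58/3 - (-67/3 + 11*(-3)) = -58/3 - (-67/3 - 33) = -58/3 - 1*(-166/3) = -58/3 + 166/3 = 36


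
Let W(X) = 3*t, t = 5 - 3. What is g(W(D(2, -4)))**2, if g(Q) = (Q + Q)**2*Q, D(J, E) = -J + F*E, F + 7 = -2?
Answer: 746496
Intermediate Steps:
F = -9 (F = -7 - 2 = -9)
D(J, E) = -J - 9*E
t = 2
W(X) = 6 (W(X) = 3*2 = 6)
g(Q) = 4*Q**3 (g(Q) = (2*Q)**2*Q = (4*Q**2)*Q = 4*Q**3)
g(W(D(2, -4)))**2 = (4*6**3)**2 = (4*216)**2 = 864**2 = 746496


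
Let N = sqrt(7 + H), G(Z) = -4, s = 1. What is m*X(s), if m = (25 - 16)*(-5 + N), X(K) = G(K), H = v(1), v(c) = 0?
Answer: 180 - 36*sqrt(7) ≈ 84.753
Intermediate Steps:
H = 0
X(K) = -4
N = sqrt(7) (N = sqrt(7 + 0) = sqrt(7) ≈ 2.6458)
m = -45 + 9*sqrt(7) (m = (25 - 16)*(-5 + sqrt(7)) = 9*(-5 + sqrt(7)) = -45 + 9*sqrt(7) ≈ -21.188)
m*X(s) = (-45 + 9*sqrt(7))*(-4) = 180 - 36*sqrt(7)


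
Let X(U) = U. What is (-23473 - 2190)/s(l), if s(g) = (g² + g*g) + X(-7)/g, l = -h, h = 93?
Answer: -2386659/1608721 ≈ -1.4836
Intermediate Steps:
l = -93 (l = -1*93 = -93)
s(g) = -7/g + 2*g² (s(g) = (g² + g*g) - 7/g = (g² + g²) - 7/g = 2*g² - 7/g = -7/g + 2*g²)
(-23473 - 2190)/s(l) = (-23473 - 2190)/(((-7 + 2*(-93)³)/(-93))) = -25663*(-93/(-7 + 2*(-804357))) = -25663*(-93/(-7 - 1608714)) = -25663/((-1/93*(-1608721))) = -25663/1608721/93 = -25663*93/1608721 = -2386659/1608721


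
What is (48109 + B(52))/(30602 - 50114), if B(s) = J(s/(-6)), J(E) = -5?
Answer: -6013/2439 ≈ -2.4654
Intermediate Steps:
B(s) = -5
(48109 + B(52))/(30602 - 50114) = (48109 - 5)/(30602 - 50114) = 48104/(-19512) = 48104*(-1/19512) = -6013/2439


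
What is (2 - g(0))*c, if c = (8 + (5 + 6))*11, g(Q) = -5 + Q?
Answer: 1463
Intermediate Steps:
c = 209 (c = (8 + 11)*11 = 19*11 = 209)
(2 - g(0))*c = (2 - (-5 + 0))*209 = (2 - 1*(-5))*209 = (2 + 5)*209 = 7*209 = 1463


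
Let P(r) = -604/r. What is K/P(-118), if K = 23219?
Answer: 1369921/302 ≈ 4536.2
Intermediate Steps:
K/P(-118) = 23219/((-604/(-118))) = 23219/((-604*(-1/118))) = 23219/(302/59) = 23219*(59/302) = 1369921/302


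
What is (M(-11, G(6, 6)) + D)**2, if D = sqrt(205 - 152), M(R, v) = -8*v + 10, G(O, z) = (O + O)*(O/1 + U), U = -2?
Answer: (-374 + sqrt(53))**2 ≈ 1.3448e+5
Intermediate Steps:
G(O, z) = 2*O*(-2 + O) (G(O, z) = (O + O)*(O/1 - 2) = (2*O)*(O*1 - 2) = (2*O)*(O - 2) = (2*O)*(-2 + O) = 2*O*(-2 + O))
M(R, v) = 10 - 8*v
D = sqrt(53) ≈ 7.2801
(M(-11, G(6, 6)) + D)**2 = ((10 - 16*6*(-2 + 6)) + sqrt(53))**2 = ((10 - 16*6*4) + sqrt(53))**2 = ((10 - 8*48) + sqrt(53))**2 = ((10 - 384) + sqrt(53))**2 = (-374 + sqrt(53))**2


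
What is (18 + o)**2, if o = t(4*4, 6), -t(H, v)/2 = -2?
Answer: 484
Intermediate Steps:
t(H, v) = 4 (t(H, v) = -2*(-2) = 4)
o = 4
(18 + o)**2 = (18 + 4)**2 = 22**2 = 484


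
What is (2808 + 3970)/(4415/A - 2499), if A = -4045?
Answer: -2741701/1011287 ≈ -2.7111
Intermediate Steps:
(2808 + 3970)/(4415/A - 2499) = (2808 + 3970)/(4415/(-4045) - 2499) = 6778/(4415*(-1/4045) - 2499) = 6778/(-883/809 - 2499) = 6778/(-2022574/809) = 6778*(-809/2022574) = -2741701/1011287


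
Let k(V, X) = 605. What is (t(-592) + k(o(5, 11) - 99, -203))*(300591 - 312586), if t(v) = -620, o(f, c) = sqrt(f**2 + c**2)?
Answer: 179925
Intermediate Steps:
o(f, c) = sqrt(c**2 + f**2)
(t(-592) + k(o(5, 11) - 99, -203))*(300591 - 312586) = (-620 + 605)*(300591 - 312586) = -15*(-11995) = 179925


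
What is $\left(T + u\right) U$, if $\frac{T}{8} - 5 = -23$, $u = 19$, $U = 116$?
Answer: $-14500$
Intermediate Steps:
$T = -144$ ($T = 40 + 8 \left(-23\right) = 40 - 184 = -144$)
$\left(T + u\right) U = \left(-144 + 19\right) 116 = \left(-125\right) 116 = -14500$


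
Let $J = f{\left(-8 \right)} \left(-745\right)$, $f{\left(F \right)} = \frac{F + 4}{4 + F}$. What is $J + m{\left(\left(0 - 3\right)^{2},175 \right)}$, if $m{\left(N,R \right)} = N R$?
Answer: $830$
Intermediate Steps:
$f{\left(F \right)} = 1$ ($f{\left(F \right)} = \frac{4 + F}{4 + F} = 1$)
$J = -745$ ($J = 1 \left(-745\right) = -745$)
$J + m{\left(\left(0 - 3\right)^{2},175 \right)} = -745 + \left(0 - 3\right)^{2} \cdot 175 = -745 + \left(-3\right)^{2} \cdot 175 = -745 + 9 \cdot 175 = -745 + 1575 = 830$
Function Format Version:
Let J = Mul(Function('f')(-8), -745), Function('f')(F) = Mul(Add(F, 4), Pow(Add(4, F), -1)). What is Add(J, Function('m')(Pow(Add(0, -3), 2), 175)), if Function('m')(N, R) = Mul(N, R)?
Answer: 830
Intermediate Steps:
Function('f')(F) = 1 (Function('f')(F) = Mul(Add(4, F), Pow(Add(4, F), -1)) = 1)
J = -745 (J = Mul(1, -745) = -745)
Add(J, Function('m')(Pow(Add(0, -3), 2), 175)) = Add(-745, Mul(Pow(Add(0, -3), 2), 175)) = Add(-745, Mul(Pow(-3, 2), 175)) = Add(-745, Mul(9, 175)) = Add(-745, 1575) = 830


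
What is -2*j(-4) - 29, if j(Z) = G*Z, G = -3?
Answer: -53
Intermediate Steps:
j(Z) = -3*Z
-2*j(-4) - 29 = -(-6)*(-4) - 29 = -2*12 - 29 = -24 - 29 = -53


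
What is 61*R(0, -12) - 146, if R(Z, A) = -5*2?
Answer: -756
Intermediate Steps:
R(Z, A) = -10
61*R(0, -12) - 146 = 61*(-10) - 146 = -610 - 146 = -756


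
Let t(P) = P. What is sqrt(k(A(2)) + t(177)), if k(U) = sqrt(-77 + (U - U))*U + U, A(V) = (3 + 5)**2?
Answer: sqrt(241 + 64*I*sqrt(77)) ≈ 20.641 + 13.604*I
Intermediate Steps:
A(V) = 64 (A(V) = 8**2 = 64)
k(U) = U + I*U*sqrt(77) (k(U) = sqrt(-77 + 0)*U + U = sqrt(-77)*U + U = (I*sqrt(77))*U + U = I*U*sqrt(77) + U = U + I*U*sqrt(77))
sqrt(k(A(2)) + t(177)) = sqrt(64*(1 + I*sqrt(77)) + 177) = sqrt((64 + 64*I*sqrt(77)) + 177) = sqrt(241 + 64*I*sqrt(77))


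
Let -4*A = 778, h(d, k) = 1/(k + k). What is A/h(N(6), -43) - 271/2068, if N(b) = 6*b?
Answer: 34591165/2068 ≈ 16727.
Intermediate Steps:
h(d, k) = 1/(2*k)
A = -389/2 (A = -1/4*778 = -389/2 ≈ -194.50)
A/h(N(6), -43) - 271/2068 = -389/(2*((1/2)/(-43))) - 271/2068 = -389/(2*((1/2)*(-1/43))) - 271*1/2068 = -389/(2*(-1/86)) - 271/2068 = -389/2*(-86) - 271/2068 = 16727 - 271/2068 = 34591165/2068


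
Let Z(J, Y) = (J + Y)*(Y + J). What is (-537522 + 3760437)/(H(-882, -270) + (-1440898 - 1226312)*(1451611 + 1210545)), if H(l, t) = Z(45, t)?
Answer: -214861/473368603609 ≈ -4.5390e-7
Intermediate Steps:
Z(J, Y) = (J + Y)² (Z(J, Y) = (J + Y)*(J + Y) = (J + Y)²)
H(l, t) = (45 + t)²
(-537522 + 3760437)/(H(-882, -270) + (-1440898 - 1226312)*(1451611 + 1210545)) = (-537522 + 3760437)/((45 - 270)² + (-1440898 - 1226312)*(1451611 + 1210545)) = 3222915/((-225)² - 2667210*2662156) = 3222915/(50625 - 7100529104760) = 3222915/(-7100529054135) = 3222915*(-1/7100529054135) = -214861/473368603609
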